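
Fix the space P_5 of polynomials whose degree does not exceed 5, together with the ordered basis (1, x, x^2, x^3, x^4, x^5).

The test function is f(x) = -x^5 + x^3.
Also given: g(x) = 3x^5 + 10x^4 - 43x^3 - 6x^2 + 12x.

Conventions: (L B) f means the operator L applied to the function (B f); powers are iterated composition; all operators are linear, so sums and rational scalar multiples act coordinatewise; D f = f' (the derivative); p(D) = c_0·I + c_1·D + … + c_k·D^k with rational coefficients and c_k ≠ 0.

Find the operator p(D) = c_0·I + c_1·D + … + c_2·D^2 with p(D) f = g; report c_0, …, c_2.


D^0 f = -x^5 + x^3
D^1 f = -5x^4 + 3x^2
D^2 f = -20x^3 + 6x
matching coefficients of g against c_0 f + c_1 Df + … from the top degree down determines the c_i
solution: c_0 = -3, c_1 = -2, c_2 = 2

p(D) = -3·I − 2·D + 2·D^2, i.e. c_0 = -3, c_1 = -2, c_2 = 2


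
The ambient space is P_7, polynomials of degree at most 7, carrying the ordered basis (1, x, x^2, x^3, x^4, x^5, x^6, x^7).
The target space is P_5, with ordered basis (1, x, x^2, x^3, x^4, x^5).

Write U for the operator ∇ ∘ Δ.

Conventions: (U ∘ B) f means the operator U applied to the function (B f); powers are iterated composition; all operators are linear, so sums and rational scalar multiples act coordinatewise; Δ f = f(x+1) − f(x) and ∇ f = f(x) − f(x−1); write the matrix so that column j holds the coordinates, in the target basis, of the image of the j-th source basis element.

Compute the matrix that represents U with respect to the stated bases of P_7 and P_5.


image of 1: 0
image of x: 0
image of x^2: 2
image of x^3: 6x
image of x^4: 12x^2 + 2
image of x^5: 20x^3 + 10x
image of x^6: 30x^4 + 30x^2 + 2
image of x^7: 42x^5 + 70x^3 + 14x
each image's coordinates form column j of the matrix

the matrix is [[0, 0, 2, 0, 2, 0, 2, 0]; [0, 0, 0, 6, 0, 10, 0, 14]; [0, 0, 0, 0, 12, 0, 30, 0]; [0, 0, 0, 0, 0, 20, 0, 70]; [0, 0, 0, 0, 0, 0, 30, 0]; [0, 0, 0, 0, 0, 0, 0, 42]] (rows listed top to bottom)


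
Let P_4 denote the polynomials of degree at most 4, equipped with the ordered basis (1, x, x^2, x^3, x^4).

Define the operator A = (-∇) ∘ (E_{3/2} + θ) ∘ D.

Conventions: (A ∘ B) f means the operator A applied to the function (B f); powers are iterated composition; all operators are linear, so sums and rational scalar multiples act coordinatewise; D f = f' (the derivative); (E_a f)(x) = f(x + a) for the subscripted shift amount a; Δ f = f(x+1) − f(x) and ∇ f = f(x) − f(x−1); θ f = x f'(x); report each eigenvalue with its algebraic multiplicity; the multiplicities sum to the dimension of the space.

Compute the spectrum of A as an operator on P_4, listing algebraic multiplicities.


image of 1: 0
image of x: 0
image of x^2: -4
image of x^3: -18x
image of x^4: -48x^2 + 12x - 25
the matrix is upper triangular; its diagonal is (0, 0, 0, 0, 0)
for a triangular matrix the eigenvalues are the diagonal entries, with algebraic multiplicity their repetition count

λ = 0 (multiplicity 5)


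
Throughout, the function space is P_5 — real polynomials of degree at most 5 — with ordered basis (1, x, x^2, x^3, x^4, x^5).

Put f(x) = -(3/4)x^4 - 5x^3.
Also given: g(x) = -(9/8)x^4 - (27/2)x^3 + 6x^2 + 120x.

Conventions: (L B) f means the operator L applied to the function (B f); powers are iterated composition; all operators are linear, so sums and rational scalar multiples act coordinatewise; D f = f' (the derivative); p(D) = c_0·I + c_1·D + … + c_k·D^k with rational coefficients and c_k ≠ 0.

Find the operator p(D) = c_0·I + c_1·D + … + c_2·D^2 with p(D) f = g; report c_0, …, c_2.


c_0 = 3/2, c_1 = 2, c_2 = -4

D^0 f = -(3/4)x^4 - 5x^3
D^1 f = -3x^3 - 15x^2
D^2 f = -9x^2 - 30x
matching coefficients of g against c_0 f + c_1 Df + … from the top degree down determines the c_i
solution: c_0 = 3/2, c_1 = 2, c_2 = -4


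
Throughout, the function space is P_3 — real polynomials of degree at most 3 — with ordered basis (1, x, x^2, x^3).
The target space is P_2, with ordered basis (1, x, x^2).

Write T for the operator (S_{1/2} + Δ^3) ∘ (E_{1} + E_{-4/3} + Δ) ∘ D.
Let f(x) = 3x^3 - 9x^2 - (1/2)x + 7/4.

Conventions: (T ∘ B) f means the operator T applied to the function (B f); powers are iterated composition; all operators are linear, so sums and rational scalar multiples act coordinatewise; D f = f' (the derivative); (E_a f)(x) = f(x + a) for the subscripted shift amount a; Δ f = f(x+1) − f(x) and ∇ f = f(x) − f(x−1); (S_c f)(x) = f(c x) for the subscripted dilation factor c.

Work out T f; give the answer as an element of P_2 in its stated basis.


g(x) = (9/2)x^2 - 12x + 21

D f = 9x^2 - 18x - 1/2
E_{1} D f = 9x^2 - 19/2
E_{-4/3} D f = 9x^2 - 42x + 79/2
Δ D f = 18x - 9
(E_{1} + E_{-4/3} + Δ) D f = 18x^2 - 24x + 21
S_{1/2} (E_{1} + E_{-4/3} + Δ) D f = (9/2)x^2 - 12x + 21
Δ (E_{1} + E_{-4/3} + Δ) D f = 36x - 6
Δ Δ (E_{1} + E_{-4/3} + Δ) D f = 36
Δ Δ Δ (E_{1} + E_{-4/3} + Δ) D f = 0
(S_{1/2} + Δ^3) (E_{1} + E_{-4/3} + Δ) D f = (9/2)x^2 - 12x + 21


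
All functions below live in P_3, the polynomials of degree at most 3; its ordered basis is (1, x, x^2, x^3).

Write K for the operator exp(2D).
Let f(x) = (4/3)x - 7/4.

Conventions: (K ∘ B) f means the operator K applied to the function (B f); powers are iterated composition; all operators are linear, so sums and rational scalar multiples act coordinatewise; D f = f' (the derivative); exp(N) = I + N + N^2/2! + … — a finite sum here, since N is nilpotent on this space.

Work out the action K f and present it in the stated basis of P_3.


the image equals g(x) = (4/3)x + 11/12

order-1 term: 8/3
the series for exp(2D) f terminates at order 1
exp(2D) f = (4/3)x + 11/12


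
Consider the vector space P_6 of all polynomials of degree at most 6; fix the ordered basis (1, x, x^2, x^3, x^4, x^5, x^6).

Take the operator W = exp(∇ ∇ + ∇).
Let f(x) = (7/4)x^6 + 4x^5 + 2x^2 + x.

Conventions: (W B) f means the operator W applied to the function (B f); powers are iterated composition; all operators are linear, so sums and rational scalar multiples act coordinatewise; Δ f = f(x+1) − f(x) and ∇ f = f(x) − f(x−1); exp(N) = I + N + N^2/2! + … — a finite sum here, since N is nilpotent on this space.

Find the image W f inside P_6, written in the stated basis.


the image equals g(x) = (7/4)x^6 + (29/2)x^5 + (145/2)x^4 + 45x^3 + (163/4)x^2 - 334x + 833/4

order-1 term: (21/2)x^5 + (185/4)x^4 - 135x^3 + (565/4)x^2 - (81/2)x - 25/4
order-2 term: (105/4)x^4 + 145x^3 - (1305/4)x^2 - (365/2)x + 2145/4
order-3 term: 35x^3 + (395/2)x^2 - (495/2)x - 595/2
order-4 term: (105/4)x^2 + 125x - 225/4
order-5 term: (21/2)x + 121/4
order-6 term: 7/4
the series for exp(∇ ∇ + ∇) f terminates at order 6
exp(∇ ∇ + ∇) f = (7/4)x^6 + (29/2)x^5 + (145/2)x^4 + 45x^3 + (163/4)x^2 - 334x + 833/4


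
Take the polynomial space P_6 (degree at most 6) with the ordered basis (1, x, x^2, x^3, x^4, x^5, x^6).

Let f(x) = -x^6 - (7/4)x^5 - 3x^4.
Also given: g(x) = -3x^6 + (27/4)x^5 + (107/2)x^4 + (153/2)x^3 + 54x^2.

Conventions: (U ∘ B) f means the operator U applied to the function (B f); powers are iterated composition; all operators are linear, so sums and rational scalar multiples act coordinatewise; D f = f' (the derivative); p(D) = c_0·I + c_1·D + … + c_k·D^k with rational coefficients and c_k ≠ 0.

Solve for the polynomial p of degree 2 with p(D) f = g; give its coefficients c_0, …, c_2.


D^0 f = -x^6 - (7/4)x^5 - 3x^4
D^1 f = -6x^5 - (35/4)x^4 - 12x^3
D^2 f = -30x^4 - 35x^3 - 36x^2
matching coefficients of g against c_0 f + c_1 Df + … from the top degree down determines the c_i
solution: c_0 = 3, c_1 = -2, c_2 = -3/2

c_0 = 3, c_1 = -2, c_2 = -3/2


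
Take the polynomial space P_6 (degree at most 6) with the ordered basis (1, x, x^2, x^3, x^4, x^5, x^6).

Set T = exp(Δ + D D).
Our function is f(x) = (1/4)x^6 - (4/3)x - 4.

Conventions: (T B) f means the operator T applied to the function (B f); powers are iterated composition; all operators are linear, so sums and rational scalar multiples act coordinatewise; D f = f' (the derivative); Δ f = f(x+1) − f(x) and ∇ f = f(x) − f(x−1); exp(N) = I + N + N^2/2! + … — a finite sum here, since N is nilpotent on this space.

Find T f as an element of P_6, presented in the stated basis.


the image equals g(x) = (1/4)x^6 + (3/2)x^5 + 15x^4 + 55x^3 + (765/4)x^2 + (950/3)x + 3335/12

order-1 term: (3/2)x^5 + (45/4)x^4 + 5x^3 + (15/4)x^2 + (3/2)x - 13/12
order-2 term: (15/4)x^4 + 45x^3 + (465/4)x^2 + (105/2)x + 61/4
order-3 term: 5x^3 + (135/2)x^2 + (435/2)x + 150
order-4 term: (15/4)x^2 + 45x + 425/4
order-5 term: (3/2)x + 45/4
order-6 term: 1/4
the series for exp(Δ + D D) f terminates at order 6
exp(Δ + D D) f = (1/4)x^6 + (3/2)x^5 + 15x^4 + 55x^3 + (765/4)x^2 + (950/3)x + 3335/12


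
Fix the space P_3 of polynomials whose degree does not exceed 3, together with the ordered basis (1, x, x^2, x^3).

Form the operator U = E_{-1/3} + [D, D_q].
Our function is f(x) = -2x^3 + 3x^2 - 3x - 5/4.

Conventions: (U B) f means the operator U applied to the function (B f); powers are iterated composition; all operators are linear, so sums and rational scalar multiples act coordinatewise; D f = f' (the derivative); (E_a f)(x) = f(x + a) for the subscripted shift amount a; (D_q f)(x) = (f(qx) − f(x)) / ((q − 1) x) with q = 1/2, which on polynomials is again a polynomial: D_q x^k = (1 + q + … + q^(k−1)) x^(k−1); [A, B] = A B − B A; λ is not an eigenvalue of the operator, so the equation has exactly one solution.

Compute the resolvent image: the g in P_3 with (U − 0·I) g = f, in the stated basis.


write g with unknown coordinates in the stated basis and equate coefficients in (U − 0·I) g = f
solving from the highest basis element down gives g = -2x^3 + x^2 - (11/3)x - 233/108
check: U g = -2x^3 + 3x^2 - 3x - 5/4
so U g − 0·g = -2x^3 + 3x^2 - 3x - 5/4 = f ✓

g(x) = -2x^3 + x^2 - (11/3)x - 233/108


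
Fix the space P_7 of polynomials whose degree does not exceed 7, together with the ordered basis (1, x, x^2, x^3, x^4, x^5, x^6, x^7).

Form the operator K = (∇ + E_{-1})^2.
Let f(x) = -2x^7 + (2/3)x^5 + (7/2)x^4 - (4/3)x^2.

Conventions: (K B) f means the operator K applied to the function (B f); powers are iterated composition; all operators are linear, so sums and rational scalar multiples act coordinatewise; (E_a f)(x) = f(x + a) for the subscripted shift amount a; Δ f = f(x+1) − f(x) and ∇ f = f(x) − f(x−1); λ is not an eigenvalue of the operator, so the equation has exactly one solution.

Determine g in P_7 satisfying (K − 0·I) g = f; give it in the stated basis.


write g with unknown coordinates in the stated basis and equate coefficients in (K − 0·I) g = f
solving from the highest basis element down gives g = -2x^7 + (2/3)x^5 + (7/2)x^4 - (4/3)x^2
check: K g = -2x^7 + (2/3)x^5 + (7/2)x^4 - (4/3)x^2
so K g − 0·g = -2x^7 + (2/3)x^5 + (7/2)x^4 - (4/3)x^2 = f ✓

the result is g(x) = -2x^7 + (2/3)x^5 + (7/2)x^4 - (4/3)x^2


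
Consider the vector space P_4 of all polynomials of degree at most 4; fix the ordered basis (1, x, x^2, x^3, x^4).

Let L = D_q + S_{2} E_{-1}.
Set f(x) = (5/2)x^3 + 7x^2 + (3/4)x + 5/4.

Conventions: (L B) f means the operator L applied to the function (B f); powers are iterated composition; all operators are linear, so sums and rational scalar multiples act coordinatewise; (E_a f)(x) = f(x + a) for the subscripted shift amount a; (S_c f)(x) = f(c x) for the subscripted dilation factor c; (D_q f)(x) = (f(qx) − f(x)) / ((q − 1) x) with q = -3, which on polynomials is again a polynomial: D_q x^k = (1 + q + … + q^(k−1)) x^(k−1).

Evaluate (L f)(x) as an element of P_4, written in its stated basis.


D_q f = (35/2)x^2 - 14x + 3/4
E_{-1} f = (5/2)x^3 - (1/2)x^2 - (23/4)x + 5
S_{2} E_{-1} f = 20x^3 - 2x^2 - (23/2)x + 5
(D_q + S_{2} E_{-1}) f = 20x^3 + (31/2)x^2 - (51/2)x + 23/4

the image equals g(x) = 20x^3 + (31/2)x^2 - (51/2)x + 23/4


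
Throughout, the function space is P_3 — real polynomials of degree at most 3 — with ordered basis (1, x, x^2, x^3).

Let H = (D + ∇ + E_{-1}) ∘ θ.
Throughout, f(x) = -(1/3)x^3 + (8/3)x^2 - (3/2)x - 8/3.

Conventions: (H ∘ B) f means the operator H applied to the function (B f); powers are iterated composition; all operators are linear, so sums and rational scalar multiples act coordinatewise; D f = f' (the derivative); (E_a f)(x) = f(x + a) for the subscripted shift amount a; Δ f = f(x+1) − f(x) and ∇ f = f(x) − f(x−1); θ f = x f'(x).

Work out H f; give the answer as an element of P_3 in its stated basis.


θ f = -x^3 + (16/3)x^2 - (3/2)x
D θ f = -3x^2 + (32/3)x - 3/2
∇ θ f = -3x^2 + (41/3)x - 47/6
E_{-1} θ f = -x^3 + (25/3)x^2 - (91/6)x + 47/6
(D + ∇ + E_{-1}) θ f = -x^3 + (7/3)x^2 + (55/6)x - 3/2

g(x) = -x^3 + (7/3)x^2 + (55/6)x - 3/2


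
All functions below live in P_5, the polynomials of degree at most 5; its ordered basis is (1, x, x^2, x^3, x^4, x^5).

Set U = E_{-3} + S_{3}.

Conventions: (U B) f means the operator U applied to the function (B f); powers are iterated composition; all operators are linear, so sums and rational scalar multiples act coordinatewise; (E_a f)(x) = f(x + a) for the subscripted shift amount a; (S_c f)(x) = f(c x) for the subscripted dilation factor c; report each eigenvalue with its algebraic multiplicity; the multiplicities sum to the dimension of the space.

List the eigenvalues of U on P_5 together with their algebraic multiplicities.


image of 1: 2
image of x: 4x - 3
image of x^2: 10x^2 - 6x + 9
image of x^3: 28x^3 - 9x^2 + 27x - 27
image of x^4: 82x^4 - 12x^3 + 54x^2 - 108x + 81
image of x^5: 244x^5 - 15x^4 + 90x^3 - 270x^2 + 405x - 243
the matrix is upper triangular; its diagonal is (2, 4, 10, 28, 82, 244)
for a triangular matrix the eigenvalues are the diagonal entries, with algebraic multiplicity their repetition count

λ = 2 (multiplicity 1), λ = 4 (multiplicity 1), λ = 10 (multiplicity 1), λ = 28 (multiplicity 1), λ = 82 (multiplicity 1), λ = 244 (multiplicity 1)


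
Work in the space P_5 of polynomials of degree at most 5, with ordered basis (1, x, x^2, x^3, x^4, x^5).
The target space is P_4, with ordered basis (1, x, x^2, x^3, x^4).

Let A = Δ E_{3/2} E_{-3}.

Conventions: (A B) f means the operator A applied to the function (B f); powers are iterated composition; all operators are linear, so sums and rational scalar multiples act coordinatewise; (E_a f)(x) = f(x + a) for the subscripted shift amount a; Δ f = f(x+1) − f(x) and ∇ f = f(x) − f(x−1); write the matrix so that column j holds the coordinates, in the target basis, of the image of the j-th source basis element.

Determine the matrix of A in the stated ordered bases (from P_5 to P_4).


the matrix is [[0, 1, -2, 13/4, -5, 121/16]; [0, 0, 2, -6, 13, -25]; [0, 0, 0, 3, -12, 65/2]; [0, 0, 0, 0, 4, -20]; [0, 0, 0, 0, 0, 5]] (rows listed top to bottom)

image of 1: 0
image of x: 1
image of x^2: 2x - 2
image of x^3: 3x^2 - 6x + 13/4
image of x^4: 4x^3 - 12x^2 + 13x - 5
image of x^5: 5x^4 - 20x^3 + (65/2)x^2 - 25x + 121/16
each image's coordinates form column j of the matrix


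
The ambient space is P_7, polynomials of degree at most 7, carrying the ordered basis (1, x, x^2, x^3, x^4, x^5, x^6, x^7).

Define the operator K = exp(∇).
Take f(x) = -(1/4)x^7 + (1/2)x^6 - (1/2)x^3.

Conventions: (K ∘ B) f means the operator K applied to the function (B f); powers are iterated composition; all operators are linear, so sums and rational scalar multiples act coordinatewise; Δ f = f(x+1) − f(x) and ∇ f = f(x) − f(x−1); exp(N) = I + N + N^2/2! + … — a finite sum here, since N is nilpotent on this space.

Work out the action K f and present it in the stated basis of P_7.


order-1 term: -(7/4)x^6 + (33/4)x^5 - (65/4)x^4 + (75/4)x^3 - (57/4)x^2 + (25/4)x - 5/4
order-2 term: -(21/4)x^5 + (135/4)x^4 - (365/4)x^3 + (525/4)x^2 - (403/4)x + 131/4
order-3 term: -(35/4)x^4 + (125/2)x^3 - (705/4)x^2 + (465/2)x - 483/4
order-4 term: -(35/4)x^3 + 60x^2 - (575/4)x + 120
order-5 term: -(21/4)x^2 + (117/4)x - 85/2
order-6 term: -(7/4)x + 23/4
order-7 term: -1/4
the series for exp(∇) f terminates at order 7
exp(∇) f = -(1/4)x^7 - (5/4)x^6 + 3x^5 + (35/4)x^4 - (77/4)x^3 - (9/2)x^2 + (87/4)x - 25/4

g(x) = -(1/4)x^7 - (5/4)x^6 + 3x^5 + (35/4)x^4 - (77/4)x^3 - (9/2)x^2 + (87/4)x - 25/4


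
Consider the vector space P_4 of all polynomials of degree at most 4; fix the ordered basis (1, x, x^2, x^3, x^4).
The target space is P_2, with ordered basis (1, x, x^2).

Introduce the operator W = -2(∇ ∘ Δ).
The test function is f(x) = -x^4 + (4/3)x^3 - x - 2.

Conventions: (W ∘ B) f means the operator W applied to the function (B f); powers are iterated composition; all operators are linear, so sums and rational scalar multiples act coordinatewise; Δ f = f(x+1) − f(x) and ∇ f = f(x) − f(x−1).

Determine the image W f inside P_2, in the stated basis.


the result is g(x) = 24x^2 - 16x + 4

Δ f = -4x^3 - 2x^2 - 2/3
∇ Δ f = -12x^2 + 8x - 2
(-2(∇ ∘ Δ)) f = 24x^2 - 16x + 4


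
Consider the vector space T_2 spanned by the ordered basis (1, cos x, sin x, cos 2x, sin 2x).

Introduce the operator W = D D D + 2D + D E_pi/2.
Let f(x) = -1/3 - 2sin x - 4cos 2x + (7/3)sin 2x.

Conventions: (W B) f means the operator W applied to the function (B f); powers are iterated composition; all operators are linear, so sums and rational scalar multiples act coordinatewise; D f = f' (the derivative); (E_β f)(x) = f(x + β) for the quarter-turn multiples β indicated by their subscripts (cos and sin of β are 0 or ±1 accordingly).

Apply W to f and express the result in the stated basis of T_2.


D f = -2cos x + (14/3)cos 2x + 8sin 2x
D D f = 2sin x + 16cos 2x - (28/3)sin 2x
D D D f = 2cos x - (56/3)cos 2x - 32sin 2x
D f = -2cos x + (14/3)cos 2x + 8sin 2x
(2D) f = -4cos x + (28/3)cos 2x + 16sin 2x
E_pi/2 f = -1/3 - 2cos x + 4cos 2x - (7/3)sin 2x
D E_pi/2 f = 2sin x - (14/3)cos 2x - 8sin 2x
(D D D + 2D + D E_pi/2) f = -2cos x + 2sin x - 14cos 2x - 24sin 2x

the result is g(x) = -2cos x + 2sin x - 14cos 2x - 24sin 2x


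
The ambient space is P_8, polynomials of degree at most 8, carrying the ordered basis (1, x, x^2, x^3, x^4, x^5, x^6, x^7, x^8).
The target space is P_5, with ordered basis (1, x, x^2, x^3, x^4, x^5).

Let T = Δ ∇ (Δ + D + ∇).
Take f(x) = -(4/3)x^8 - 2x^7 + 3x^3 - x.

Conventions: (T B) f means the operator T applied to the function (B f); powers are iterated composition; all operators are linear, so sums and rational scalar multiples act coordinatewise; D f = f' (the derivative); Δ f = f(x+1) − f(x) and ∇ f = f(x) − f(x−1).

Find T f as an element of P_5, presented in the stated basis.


Δ f = -(32/3)x^7 - (154/3)x^6 - (350/3)x^5 - (490/3)x^4 - (434/3)x^3 - (211/3)x^2 - (47/3)x - 4/3
D f = -(32/3)x^7 - 14x^6 + 9x^2 - 1
∇ f = -(32/3)x^7 + (70/3)x^6 - (98/3)x^5 + (70/3)x^4 - (14/3)x^3 + (13/3)x^2 - (17/3)x + 4/3
(Δ + D + ∇) f = -32x^7 - 42x^6 - (448/3)x^5 - 140x^4 - (448/3)x^3 - 57x^2 - (64/3)x - 1
∇ (Δ + D + ∇) f = -224x^6 + 420x^5 - (3710/3)x^4 + (3640/3)x^3 - (3430/3)x^2 + (1478/3)x - 113
Δ ∇ (Δ + D + ∇) f = -1344x^5 - 1260x^4 - (15680/3)x^3 - 2940x^2 - (8512/3)x - 478

the result is g(x) = -1344x^5 - 1260x^4 - (15680/3)x^3 - 2940x^2 - (8512/3)x - 478


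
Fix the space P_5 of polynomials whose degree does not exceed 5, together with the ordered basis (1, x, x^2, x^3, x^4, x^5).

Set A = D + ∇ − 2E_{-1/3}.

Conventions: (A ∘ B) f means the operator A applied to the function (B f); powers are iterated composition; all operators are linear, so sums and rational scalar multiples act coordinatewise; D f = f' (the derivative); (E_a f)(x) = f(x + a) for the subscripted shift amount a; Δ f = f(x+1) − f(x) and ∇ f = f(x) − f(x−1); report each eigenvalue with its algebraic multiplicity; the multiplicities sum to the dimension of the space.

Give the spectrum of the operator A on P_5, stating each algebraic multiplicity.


image of 1: -2
image of x: -2x + 8/3
image of x^2: -2x^2 + (16/3)x - 11/9
image of x^3: -2x^3 + 8x^2 - (11/3)x + 29/27
image of x^4: -2x^4 + (32/3)x^3 - (22/3)x^2 + (116/27)x - 83/81
image of x^5: -2x^5 + (40/3)x^4 - (110/9)x^3 + (290/27)x^2 - (415/81)x + 245/243
the matrix is upper triangular; its diagonal is (-2, -2, -2, -2, -2, -2)
for a triangular matrix the eigenvalues are the diagonal entries, with algebraic multiplicity their repetition count

λ = -2 (multiplicity 6)


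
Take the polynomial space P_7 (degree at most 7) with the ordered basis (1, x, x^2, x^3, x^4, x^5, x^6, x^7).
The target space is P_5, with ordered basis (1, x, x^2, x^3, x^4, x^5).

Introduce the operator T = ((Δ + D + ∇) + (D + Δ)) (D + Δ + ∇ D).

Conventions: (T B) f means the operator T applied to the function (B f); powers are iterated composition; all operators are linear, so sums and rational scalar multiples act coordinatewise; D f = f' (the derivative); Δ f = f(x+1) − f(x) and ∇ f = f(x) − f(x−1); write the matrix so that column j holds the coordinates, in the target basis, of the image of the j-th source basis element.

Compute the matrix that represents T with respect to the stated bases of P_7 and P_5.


the matrix is [[0, 0, 20, 51, 2, 205, -84, 819]; [0, 0, 0, 60, 204, 10, 1230, -588]; [0, 0, 0, 0, 120, 510, 30, 4305]; [0, 0, 0, 0, 0, 200, 1020, 70]; [0, 0, 0, 0, 0, 0, 300, 1785]; [0, 0, 0, 0, 0, 0, 0, 420]] (rows listed top to bottom)

image of 1: 0
image of x: 0
image of x^2: 20
image of x^3: 60x + 51
image of x^4: 120x^2 + 204x + 2
image of x^5: 200x^3 + 510x^2 + 10x + 205
image of x^6: 300x^4 + 1020x^3 + 30x^2 + 1230x - 84
image of x^7: 420x^5 + 1785x^4 + 70x^3 + 4305x^2 - 588x + 819
each image's coordinates form column j of the matrix


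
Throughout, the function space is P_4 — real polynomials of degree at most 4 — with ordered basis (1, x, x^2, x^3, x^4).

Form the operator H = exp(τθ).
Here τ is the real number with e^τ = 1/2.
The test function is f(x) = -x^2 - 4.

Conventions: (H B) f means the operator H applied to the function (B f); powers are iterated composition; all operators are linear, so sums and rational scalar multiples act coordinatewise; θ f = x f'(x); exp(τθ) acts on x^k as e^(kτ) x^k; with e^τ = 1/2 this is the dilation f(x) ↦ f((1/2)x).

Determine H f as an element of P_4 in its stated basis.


g(x) = -(1/4)x^2 - 4

exp(τθ) x^k = e^(kτ) x^k; with e^τ = 1/2 this sends x^k to (1/2)^k x^k
x^2 ↦ 1/4 x^2
applying this coordinatewise to f: exp(τθ) f = -(1/4)x^2 - 4


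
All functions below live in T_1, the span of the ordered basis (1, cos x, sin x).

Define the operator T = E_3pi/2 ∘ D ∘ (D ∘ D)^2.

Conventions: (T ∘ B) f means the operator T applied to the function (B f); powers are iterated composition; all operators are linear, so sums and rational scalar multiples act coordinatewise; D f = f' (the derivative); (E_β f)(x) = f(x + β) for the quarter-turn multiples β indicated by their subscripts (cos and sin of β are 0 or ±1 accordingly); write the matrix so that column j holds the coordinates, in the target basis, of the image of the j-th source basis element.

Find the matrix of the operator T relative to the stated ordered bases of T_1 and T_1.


the matrix is [[0, 0, 0]; [0, 1, 0]; [0, 0, 1]] (rows listed top to bottom)

image of 1: 0
image of cos x: cos x
image of sin x: sin x
each image's coordinates form column j of the matrix


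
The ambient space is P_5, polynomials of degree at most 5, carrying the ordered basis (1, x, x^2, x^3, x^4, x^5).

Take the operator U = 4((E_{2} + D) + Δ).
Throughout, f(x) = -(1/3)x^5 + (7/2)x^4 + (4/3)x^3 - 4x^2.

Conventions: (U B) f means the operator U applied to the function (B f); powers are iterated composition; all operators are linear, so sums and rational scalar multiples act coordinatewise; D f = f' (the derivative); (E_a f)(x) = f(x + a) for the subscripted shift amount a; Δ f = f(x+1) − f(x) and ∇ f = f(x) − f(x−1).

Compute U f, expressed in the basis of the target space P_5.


E_{2} f = -(1/3)x^5 + (1/6)x^4 + 16x^3 + (184/3)x^2 + (256/3)x + 40
D f = -(5/3)x^4 + 14x^3 + 4x^2 - 8x
(E_{2} + D) f = -(1/3)x^5 - (3/2)x^4 + 30x^3 + (196/3)x^2 + (232/3)x + 40
Δ f = -(5/3)x^4 + (32/3)x^3 + (65/3)x^2 + (25/3)x + 1/2
((E_{2} + D) + Δ) f = -(1/3)x^5 - (19/6)x^4 + (122/3)x^3 + 87x^2 + (257/3)x + 81/2
(4((E_{2} + D) + Δ)) f = -(4/3)x^5 - (38/3)x^4 + (488/3)x^3 + 348x^2 + (1028/3)x + 162

the image equals g(x) = -(4/3)x^5 - (38/3)x^4 + (488/3)x^3 + 348x^2 + (1028/3)x + 162


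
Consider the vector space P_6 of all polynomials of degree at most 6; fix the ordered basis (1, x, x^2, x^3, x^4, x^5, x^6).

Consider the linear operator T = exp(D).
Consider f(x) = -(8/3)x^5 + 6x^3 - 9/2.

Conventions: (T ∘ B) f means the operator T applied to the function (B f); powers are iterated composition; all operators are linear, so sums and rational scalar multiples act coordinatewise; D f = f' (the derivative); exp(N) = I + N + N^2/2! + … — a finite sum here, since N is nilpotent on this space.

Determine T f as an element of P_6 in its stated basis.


order-1 term: -(40/3)x^4 + 18x^2
order-2 term: -(80/3)x^3 + 18x
order-3 term: -(80/3)x^2 + 6
order-4 term: -(40/3)x
order-5 term: -8/3
the series for exp(D) f terminates at order 5
exp(D) f = -(8/3)x^5 - (40/3)x^4 - (62/3)x^3 - (26/3)x^2 + (14/3)x - 7/6

the result is g(x) = -(8/3)x^5 - (40/3)x^4 - (62/3)x^3 - (26/3)x^2 + (14/3)x - 7/6


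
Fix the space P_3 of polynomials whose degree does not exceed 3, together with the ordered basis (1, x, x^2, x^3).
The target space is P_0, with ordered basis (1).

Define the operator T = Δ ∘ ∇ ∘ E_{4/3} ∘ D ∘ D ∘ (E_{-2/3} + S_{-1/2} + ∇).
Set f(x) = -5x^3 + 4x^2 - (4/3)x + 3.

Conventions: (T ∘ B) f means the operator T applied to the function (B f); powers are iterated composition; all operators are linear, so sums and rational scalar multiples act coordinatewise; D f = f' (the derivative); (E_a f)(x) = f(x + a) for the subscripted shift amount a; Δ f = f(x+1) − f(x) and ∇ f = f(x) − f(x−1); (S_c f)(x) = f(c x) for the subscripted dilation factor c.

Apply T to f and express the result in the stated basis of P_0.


the result is g(x) = 0

E_{-2/3} f = -5x^3 + 14x^2 - (40/3)x + 193/27
S_{-1/2} f = (5/8)x^3 + x^2 + (2/3)x + 3
∇ f = -15x^2 + 23x - 31/3
(E_{-2/3} + S_{-1/2} + ∇) f = -(35/8)x^3 + (31/3)x - 5/27
D (E_{-2/3} + S_{-1/2} + ∇) f = -(105/8)x^2 + 31/3
D D (E_{-2/3} + S_{-1/2} + ∇) f = -(105/4)x
E_{4/3} (D ∘ D) (E_{-2/3} + S_{-1/2} + ∇) f = -(105/4)x - 35
∇ E_{4/3} (D ∘ D) (E_{-2/3} + S_{-1/2} + ∇) f = -105/4
Δ ∇ E_{4/3} (D ∘ D) (E_{-2/3} + S_{-1/2} + ∇) f = 0


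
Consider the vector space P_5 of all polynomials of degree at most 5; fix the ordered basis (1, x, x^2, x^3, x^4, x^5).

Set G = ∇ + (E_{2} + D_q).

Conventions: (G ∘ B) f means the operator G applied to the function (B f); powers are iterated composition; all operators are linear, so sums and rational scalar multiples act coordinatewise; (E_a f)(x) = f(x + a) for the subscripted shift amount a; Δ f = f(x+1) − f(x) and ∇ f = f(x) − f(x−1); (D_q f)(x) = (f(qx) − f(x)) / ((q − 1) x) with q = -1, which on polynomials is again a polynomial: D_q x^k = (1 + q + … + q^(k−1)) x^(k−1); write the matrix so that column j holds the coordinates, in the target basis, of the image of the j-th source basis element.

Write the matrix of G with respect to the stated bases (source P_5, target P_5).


the matrix is [[1, 4, 3, 9, 15, 33]; [0, 1, 6, 9, 36, 75]; [0, 0, 1, 10, 18, 90]; [0, 0, 0, 1, 12, 30]; [0, 0, 0, 0, 1, 16]; [0, 0, 0, 0, 0, 1]] (rows listed top to bottom)

image of 1: 1
image of x: x + 4
image of x^2: x^2 + 6x + 3
image of x^3: x^3 + 10x^2 + 9x + 9
image of x^4: x^4 + 12x^3 + 18x^2 + 36x + 15
image of x^5: x^5 + 16x^4 + 30x^3 + 90x^2 + 75x + 33
each image's coordinates form column j of the matrix


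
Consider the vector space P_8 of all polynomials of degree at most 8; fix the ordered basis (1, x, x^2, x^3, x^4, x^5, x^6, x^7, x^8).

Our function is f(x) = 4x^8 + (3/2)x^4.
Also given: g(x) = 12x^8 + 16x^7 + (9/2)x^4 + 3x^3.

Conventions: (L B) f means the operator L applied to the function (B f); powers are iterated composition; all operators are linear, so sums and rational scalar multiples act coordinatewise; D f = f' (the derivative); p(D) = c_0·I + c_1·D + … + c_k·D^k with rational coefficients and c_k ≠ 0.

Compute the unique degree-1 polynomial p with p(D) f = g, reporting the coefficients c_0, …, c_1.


D^0 f = 4x^8 + (3/2)x^4
D^1 f = 32x^7 + 6x^3
matching coefficients of g against c_0 f + c_1 Df + … from the top degree down determines the c_i
solution: c_0 = 3, c_1 = 1/2

c_0 = 3, c_1 = 1/2


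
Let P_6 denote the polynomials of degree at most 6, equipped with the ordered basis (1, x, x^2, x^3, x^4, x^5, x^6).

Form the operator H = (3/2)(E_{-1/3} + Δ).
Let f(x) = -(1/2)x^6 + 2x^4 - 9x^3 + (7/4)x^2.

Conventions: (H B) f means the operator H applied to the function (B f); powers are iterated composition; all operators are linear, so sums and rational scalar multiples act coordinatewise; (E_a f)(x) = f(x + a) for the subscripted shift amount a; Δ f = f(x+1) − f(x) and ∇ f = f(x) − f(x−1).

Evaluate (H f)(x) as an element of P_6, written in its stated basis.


E_{-1/3} f = -(1/2)x^6 + x^5 + (7/6)x^4 - (305/27)x^3 + (1295/108)x^2 - (721/162)x + 1609/2916
Δ f = -3x^5 - (15/2)x^4 - 2x^3 - (45/2)x^2 - (37/2)x - 23/4
(E_{-1/3} + Δ) f = -(1/2)x^6 - 2x^5 - (19/3)x^4 - (359/27)x^3 - (1135/108)x^2 - (1859/81)x - 7579/1458
((3/2)(E_{-1/3} + Δ)) f = -(3/4)x^6 - 3x^5 - (19/2)x^4 - (359/18)x^3 - (1135/72)x^2 - (1859/54)x - 7579/972

the result is g(x) = -(3/4)x^6 - 3x^5 - (19/2)x^4 - (359/18)x^3 - (1135/72)x^2 - (1859/54)x - 7579/972


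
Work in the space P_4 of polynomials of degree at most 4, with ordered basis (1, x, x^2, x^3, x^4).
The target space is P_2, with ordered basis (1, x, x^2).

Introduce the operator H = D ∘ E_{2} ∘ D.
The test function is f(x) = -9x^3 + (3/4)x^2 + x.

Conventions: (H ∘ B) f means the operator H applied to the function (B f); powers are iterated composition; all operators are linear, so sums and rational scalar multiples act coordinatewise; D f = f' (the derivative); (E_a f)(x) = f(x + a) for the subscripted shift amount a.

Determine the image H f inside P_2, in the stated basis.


the image equals g(x) = -54x - 213/2

D f = -27x^2 + (3/2)x + 1
E_{2} D f = -27x^2 - (213/2)x - 104
D E_{2} D f = -54x - 213/2


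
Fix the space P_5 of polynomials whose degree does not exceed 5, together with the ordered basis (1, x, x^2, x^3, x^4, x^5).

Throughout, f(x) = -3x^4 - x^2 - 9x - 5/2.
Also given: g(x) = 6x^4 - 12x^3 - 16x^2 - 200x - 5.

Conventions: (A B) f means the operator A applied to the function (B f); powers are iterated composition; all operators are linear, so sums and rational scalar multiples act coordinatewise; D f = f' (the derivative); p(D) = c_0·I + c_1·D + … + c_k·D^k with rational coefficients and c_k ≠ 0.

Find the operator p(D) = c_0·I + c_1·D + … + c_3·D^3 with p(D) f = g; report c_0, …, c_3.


c_0 = -2, c_1 = 1, c_2 = 1/2, c_3 = 3

D^0 f = -3x^4 - x^2 - 9x - 5/2
D^1 f = -12x^3 - 2x - 9
D^2 f = -36x^2 - 2
D^3 f = -72x
matching coefficients of g against c_0 f + c_1 Df + … from the top degree down determines the c_i
solution: c_0 = -2, c_1 = 1, c_2 = 1/2, c_3 = 3


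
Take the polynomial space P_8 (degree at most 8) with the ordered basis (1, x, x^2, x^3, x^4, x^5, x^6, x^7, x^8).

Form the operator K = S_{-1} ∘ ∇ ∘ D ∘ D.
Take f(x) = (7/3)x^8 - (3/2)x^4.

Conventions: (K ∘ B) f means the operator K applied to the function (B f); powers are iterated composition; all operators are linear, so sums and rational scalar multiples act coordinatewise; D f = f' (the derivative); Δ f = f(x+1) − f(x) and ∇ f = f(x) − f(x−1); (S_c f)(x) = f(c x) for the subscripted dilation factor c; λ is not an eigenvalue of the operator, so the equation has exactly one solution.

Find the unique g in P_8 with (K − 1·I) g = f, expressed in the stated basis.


write g with unknown coordinates in the stated basis and equate coefficients in (K − 1·I) g = f
solving from the highest basis element down gives g = -(7/3)x^8 + 784x^5 + (3923/2)x^4 + (7840/3)x^3 + 49000x^2 + 748x + 23858/3
check: K g = 784x^5 + 1960x^4 + (7840/3)x^3 + 49000x^2 + 748x + 23858/3
so K g − 1·g = (7/3)x^8 - (3/2)x^4 = f ✓

the image equals g(x) = -(7/3)x^8 + 784x^5 + (3923/2)x^4 + (7840/3)x^3 + 49000x^2 + 748x + 23858/3


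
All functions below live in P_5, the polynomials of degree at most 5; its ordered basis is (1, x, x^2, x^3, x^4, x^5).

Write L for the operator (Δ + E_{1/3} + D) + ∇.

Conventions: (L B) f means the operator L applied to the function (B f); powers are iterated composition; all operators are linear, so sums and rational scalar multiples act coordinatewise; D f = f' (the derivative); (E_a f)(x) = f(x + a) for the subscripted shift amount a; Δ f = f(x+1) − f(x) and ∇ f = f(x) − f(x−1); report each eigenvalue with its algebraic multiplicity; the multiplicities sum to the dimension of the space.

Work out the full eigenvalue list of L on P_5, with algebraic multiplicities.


image of 1: 1
image of x: x + 10/3
image of x^2: x^2 + (20/3)x + 1/9
image of x^3: x^3 + 10x^2 + (1/3)x + 55/27
image of x^4: x^4 + (40/3)x^3 + (2/3)x^2 + (220/27)x + 1/81
image of x^5: x^5 + (50/3)x^4 + (10/9)x^3 + (550/27)x^2 + (5/81)x + 487/243
the matrix is upper triangular; its diagonal is (1, 1, 1, 1, 1, 1)
for a triangular matrix the eigenvalues are the diagonal entries, with algebraic multiplicity their repetition count

λ = 1 (multiplicity 6)


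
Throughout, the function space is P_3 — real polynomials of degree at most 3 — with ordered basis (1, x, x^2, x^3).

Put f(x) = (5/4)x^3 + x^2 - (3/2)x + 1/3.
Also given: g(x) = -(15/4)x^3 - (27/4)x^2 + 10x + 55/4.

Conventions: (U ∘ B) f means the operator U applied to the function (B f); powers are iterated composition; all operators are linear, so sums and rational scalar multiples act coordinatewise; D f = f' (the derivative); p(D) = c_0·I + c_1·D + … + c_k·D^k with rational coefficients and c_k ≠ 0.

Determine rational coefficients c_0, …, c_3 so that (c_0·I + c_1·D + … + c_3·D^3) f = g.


D^0 f = (5/4)x^3 + x^2 - (3/2)x + 1/3
D^1 f = (15/4)x^2 + 2x - 3/2
D^2 f = (15/2)x + 2
D^3 f = 15/2
matching coefficients of g against c_0 f + c_1 Df + … from the top degree down determines the c_i
solution: c_0 = -3, c_1 = -1, c_2 = 1, c_3 = 3/2

c_0 = -3, c_1 = -1, c_2 = 1, c_3 = 3/2


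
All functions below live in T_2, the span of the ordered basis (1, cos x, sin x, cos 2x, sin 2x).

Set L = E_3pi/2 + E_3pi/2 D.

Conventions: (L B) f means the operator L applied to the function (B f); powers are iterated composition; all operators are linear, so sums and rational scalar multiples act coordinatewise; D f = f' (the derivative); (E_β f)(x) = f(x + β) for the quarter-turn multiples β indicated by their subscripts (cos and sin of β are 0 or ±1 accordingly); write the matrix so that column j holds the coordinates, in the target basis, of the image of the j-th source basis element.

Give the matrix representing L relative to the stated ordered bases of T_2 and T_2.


the matrix is [[1, 0, 0, 0, 0]; [0, 1, -1, 0, 0]; [0, 1, 1, 0, 0]; [0, 0, 0, -1, -2]; [0, 0, 0, 2, -1]] (rows listed top to bottom)

image of 1: 1
image of cos x: cos x + sin x
image of sin x: -cos x + sin x
image of cos 2x: -cos 2x + 2sin 2x
image of sin 2x: -2cos 2x - sin 2x
each image's coordinates form column j of the matrix


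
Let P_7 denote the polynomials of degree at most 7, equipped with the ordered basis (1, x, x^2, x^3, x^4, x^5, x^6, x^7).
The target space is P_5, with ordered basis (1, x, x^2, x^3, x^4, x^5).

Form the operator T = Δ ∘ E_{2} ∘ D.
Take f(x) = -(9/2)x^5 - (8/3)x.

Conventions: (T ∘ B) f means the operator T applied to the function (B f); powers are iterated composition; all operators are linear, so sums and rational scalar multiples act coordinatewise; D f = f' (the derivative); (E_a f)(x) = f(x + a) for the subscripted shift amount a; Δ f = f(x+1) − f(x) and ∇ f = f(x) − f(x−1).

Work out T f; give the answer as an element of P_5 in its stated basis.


the image equals g(x) = -90x^3 - 675x^2 - 1710x - 2925/2

D f = -(45/2)x^4 - 8/3
E_{2} D f = -(45/2)x^4 - 180x^3 - 540x^2 - 720x - 1088/3
Δ E_{2} D f = -90x^3 - 675x^2 - 1710x - 2925/2


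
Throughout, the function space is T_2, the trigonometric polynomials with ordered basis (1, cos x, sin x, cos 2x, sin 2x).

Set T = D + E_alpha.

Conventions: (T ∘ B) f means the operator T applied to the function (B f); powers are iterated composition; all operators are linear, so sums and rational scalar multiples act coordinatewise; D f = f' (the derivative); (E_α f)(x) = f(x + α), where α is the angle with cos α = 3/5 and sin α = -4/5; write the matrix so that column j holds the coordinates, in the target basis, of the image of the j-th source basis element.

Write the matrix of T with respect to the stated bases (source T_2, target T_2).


the matrix is [[1, 0, 0, 0, 0]; [0, 3/5, 1/5, 0, 0]; [0, -1/5, 3/5, 0, 0]; [0, 0, 0, -7/25, 26/25]; [0, 0, 0, -26/25, -7/25]] (rows listed top to bottom)

image of 1: 1
image of cos x: (3/5)cos x - (1/5)sin x
image of sin x: (1/5)cos x + (3/5)sin x
image of cos 2x: -(7/25)cos 2x - (26/25)sin 2x
image of sin 2x: (26/25)cos 2x - (7/25)sin 2x
each image's coordinates form column j of the matrix


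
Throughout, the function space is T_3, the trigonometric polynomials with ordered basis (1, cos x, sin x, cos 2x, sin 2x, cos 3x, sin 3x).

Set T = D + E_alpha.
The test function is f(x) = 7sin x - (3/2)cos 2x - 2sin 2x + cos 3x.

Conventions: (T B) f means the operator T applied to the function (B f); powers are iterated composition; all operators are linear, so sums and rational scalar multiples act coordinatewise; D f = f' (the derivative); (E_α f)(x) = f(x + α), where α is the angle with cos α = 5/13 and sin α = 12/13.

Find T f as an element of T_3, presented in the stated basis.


g(x) = (175/13)cos x + (35/13)sin x - (1475/338)cos 2x + (925/169)sin 2x - (2035/2197)cos 3x - (5763/2197)sin 3x

D f = 7cos x - 4cos 2x + 3sin 2x - 3sin 3x
E_alpha f = (84/13)cos x + (35/13)sin x - (123/338)cos 2x + (418/169)sin 2x - (2035/2197)cos 3x + (828/2197)sin 3x
(D + E_alpha) f = (175/13)cos x + (35/13)sin x - (1475/338)cos 2x + (925/169)sin 2x - (2035/2197)cos 3x - (5763/2197)sin 3x


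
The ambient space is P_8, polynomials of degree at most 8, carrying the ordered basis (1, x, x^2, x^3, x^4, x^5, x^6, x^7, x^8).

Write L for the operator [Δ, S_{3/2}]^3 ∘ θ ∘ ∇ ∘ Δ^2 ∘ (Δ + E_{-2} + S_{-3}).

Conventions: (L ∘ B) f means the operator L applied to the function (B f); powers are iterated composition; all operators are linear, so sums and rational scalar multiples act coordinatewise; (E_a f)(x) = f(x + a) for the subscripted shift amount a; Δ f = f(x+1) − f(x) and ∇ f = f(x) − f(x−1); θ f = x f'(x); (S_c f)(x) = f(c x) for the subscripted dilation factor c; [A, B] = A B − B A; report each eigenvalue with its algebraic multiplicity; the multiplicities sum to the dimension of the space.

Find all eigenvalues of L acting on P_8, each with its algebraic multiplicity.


λ = 0 (multiplicity 9)

image of 1: 0
image of x: 0
image of x^2: 0
image of x^3: 0
image of x^4: 0
image of x^5: 0
image of x^6: 1330425/2
image of x^7: -(250991055/4)x - 938943495/8
image of x^8: (101713378725/32)x^2 + (381982896225/32)x + 180716635575/16
the matrix is upper triangular; its diagonal is (0, 0, 0, 0, 0, 0, 0, 0, 0)
for a triangular matrix the eigenvalues are the diagonal entries, with algebraic multiplicity their repetition count


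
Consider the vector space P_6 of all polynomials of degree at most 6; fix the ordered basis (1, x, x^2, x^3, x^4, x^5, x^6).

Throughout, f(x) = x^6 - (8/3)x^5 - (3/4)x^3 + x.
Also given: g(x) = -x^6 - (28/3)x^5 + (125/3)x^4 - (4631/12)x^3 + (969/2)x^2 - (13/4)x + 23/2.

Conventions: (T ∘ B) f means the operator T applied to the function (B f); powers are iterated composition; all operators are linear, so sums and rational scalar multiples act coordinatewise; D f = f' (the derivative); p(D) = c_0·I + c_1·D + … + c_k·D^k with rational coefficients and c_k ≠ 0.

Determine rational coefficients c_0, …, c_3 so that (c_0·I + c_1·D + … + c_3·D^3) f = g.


D^0 f = x^6 - (8/3)x^5 - (3/4)x^3 + x
D^1 f = 6x^5 - (40/3)x^4 - (9/4)x^2 + 1
D^2 f = 30x^4 - (160/3)x^3 - (9/2)x
D^3 f = 120x^3 - 160x^2 - 9/2
matching coefficients of g against c_0 f + c_1 Df + … from the top degree down determines the c_i
solution: c_0 = -1, c_1 = -2, c_2 = 1/2, c_3 = -3

c_0 = -1, c_1 = -2, c_2 = 1/2, c_3 = -3
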